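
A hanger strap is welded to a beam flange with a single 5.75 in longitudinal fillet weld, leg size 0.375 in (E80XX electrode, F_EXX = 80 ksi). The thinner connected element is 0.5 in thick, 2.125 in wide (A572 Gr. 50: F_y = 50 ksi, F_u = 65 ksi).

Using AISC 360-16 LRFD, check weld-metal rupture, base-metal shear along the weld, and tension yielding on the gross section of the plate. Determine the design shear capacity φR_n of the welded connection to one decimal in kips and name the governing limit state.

Weld metal: throat = 0.707×0.375 = 0.26513 in, L = 5.75 in. φR_n = 0.75 × 0.6 × 80 × 0.26513 × 5.75 = 54.9 kips.
Base metal shear (0.5 in plate): yield φR_n = 1.0×0.6×50×0.5×5.75 = 86.3 kips; rupture φR_n = 0.75×0.6×65×0.5×5.75 = 84.1 kips; take 84.1 kips (rupture).
Tension yield (gross): A_g = 2.125×0.5 = 1.0625 in². φR_n = 0.90 × 50 × 1.0625 = 47.8 kips.
Governing: min(54.9, 84.1, 47.8) = 47.8 kips → gross-section yield.

47.8 kips (gross-section yield governs)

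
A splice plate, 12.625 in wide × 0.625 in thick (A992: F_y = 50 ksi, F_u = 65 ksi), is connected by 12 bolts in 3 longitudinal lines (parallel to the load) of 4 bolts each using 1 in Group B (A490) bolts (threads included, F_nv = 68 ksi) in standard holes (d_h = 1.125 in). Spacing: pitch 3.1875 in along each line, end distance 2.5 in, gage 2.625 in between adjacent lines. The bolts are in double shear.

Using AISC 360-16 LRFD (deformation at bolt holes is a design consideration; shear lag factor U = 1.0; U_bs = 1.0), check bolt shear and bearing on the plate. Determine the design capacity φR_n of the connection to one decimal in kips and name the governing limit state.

870.6 kips (bearing governs)

Bolt shear: A_b = π(1)²/4 = 0.7854 in². φR_n = 0.75 × 68 × 0.7854 × 12 × 2 = 961.3 kips.
Bearing (0.625 in plate, F_u = 65 ksi): end bolts L_c = 2.5 − 1.125/2 = 1.9375, R_n = min(1.2×1.9375×0.625×65, 2.4×1×0.625×65) = 94.453 kips/bolt; interior L_c = 3.1875 − 1.125 = 2.0625, R_n = 97.5 kips/bolt. φR_n = 0.75 × (3×94.453 + 9×97.5) = 870.6 kips.
Governing: min(961.3, 870.6) = 870.6 kips → bearing.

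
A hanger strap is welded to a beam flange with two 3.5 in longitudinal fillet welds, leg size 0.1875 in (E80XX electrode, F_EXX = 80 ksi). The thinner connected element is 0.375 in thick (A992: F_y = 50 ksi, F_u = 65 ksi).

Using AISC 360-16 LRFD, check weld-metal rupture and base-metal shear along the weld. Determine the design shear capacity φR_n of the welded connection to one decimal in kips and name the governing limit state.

Weld metal: throat = 0.707×0.1875 = 0.13256 in, L = 2×3.5 = 7 in. φR_n = 0.75 × 0.6 × 80 × 0.13256 × 7 = 33.4 kips.
Base metal shear (0.375 in plate): yield φR_n = 1.0×0.6×50×0.375×7 = 78.8 kips; rupture φR_n = 0.75×0.6×65×0.375×7 = 76.8 kips; take 76.8 kips (rupture).
Governing: min(33.4, 76.8) = 33.4 kips → weld metal.

33.4 kips (weld metal governs)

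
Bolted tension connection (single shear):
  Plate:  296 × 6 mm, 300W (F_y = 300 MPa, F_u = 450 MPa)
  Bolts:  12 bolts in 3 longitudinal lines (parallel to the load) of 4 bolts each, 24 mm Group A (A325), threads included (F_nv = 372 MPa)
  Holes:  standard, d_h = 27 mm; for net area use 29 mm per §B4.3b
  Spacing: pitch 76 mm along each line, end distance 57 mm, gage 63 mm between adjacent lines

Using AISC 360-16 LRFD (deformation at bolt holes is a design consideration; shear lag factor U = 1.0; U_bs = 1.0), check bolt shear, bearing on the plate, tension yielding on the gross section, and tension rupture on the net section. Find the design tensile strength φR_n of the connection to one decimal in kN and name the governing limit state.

Bolt shear: A_b = π(24)²/4 = 452.39 mm². φR_n = 0.75 × 372 × 452.39 × 12 × 1 = 1514.6 kN.
Bearing (6 mm plate, F_u = 450 MPa): end bolts L_c = 57 − 27/2 = 43.5, R_n = min(1.2×43.5×6×450, 2.4×24×6×450) = 140.94 kN/bolt; interior L_c = 76 − 27 = 49, R_n = 155.52 kN/bolt. φR_n = 0.75 × (3×140.94 + 9×155.52) = 1366.9 kN.
Tension yield (gross): A_g = 296×6 = 1776 mm². φR_n = 0.90 × 300 × 1776 = 479.5 kN.
Tension rupture (net): A_n = (296 − 3×29)×6 = 1254 mm² (U = 1.0, A_e = A_n). φR_n = 0.75 × 450 × 1254 = 423.2 kN.
Governing: min(1514.6, 1366.9, 479.5, 423.2) = 423.2 kN → net-section rupture.

423.2 kN (net-section rupture governs)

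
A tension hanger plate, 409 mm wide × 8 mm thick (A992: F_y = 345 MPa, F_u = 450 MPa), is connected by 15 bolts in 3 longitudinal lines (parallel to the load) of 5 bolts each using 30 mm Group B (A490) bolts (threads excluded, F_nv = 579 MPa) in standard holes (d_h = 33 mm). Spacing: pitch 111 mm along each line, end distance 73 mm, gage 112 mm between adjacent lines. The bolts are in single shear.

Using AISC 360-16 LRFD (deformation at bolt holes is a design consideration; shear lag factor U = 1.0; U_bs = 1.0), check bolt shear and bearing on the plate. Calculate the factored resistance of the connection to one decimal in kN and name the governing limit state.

2882.0 kN (bearing governs)

Bolt shear: A_b = π(30)²/4 = 706.86 mm². φR_n = 0.75 × 579 × 706.86 × 15 × 1 = 4604.3 kN.
Bearing (8 mm plate, F_u = 450 MPa): end bolts L_c = 73 − 33/2 = 56.5, R_n = min(1.2×56.5×8×450, 2.4×30×8×450) = 244.08 kN/bolt; interior L_c = 111 − 33 = 78, R_n = 259.2 kN/bolt. φR_n = 0.75 × (3×244.08 + 12×259.2) = 2882.0 kN.
Governing: min(4604.3, 2882.0) = 2882.0 kN → bearing.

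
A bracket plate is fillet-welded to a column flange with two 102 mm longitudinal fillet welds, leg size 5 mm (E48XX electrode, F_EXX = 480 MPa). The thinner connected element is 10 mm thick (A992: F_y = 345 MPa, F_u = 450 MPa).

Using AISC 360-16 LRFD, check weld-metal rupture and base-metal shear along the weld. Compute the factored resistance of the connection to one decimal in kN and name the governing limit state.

Weld metal: throat = 0.707×5 = 3.535 mm, L = 2×102 = 204 mm. φR_n = 0.75 × 0.6 × 480 × 3.535 × 204 = 155.8 kN.
Base metal shear (10 mm plate): yield φR_n = 1.0×0.6×345×10×204 = 422.3 kN; rupture φR_n = 0.75×0.6×450×10×204 = 413.1 kN; take 413.1 kN (rupture).
Governing: min(155.8, 413.1) = 155.8 kN → weld metal.

155.8 kN (weld metal governs)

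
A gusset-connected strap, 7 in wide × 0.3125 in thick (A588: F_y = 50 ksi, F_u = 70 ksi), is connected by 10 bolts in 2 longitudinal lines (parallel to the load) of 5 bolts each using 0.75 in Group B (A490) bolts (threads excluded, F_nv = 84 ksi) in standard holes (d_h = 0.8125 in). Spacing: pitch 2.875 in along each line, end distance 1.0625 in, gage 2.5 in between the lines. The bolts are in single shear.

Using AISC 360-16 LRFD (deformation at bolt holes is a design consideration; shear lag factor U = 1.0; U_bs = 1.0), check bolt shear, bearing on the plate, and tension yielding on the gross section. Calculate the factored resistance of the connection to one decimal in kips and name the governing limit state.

98.4 kips (gross-section yield governs)

Bolt shear: A_b = π(0.75)²/4 = 0.44179 in². φR_n = 0.75 × 84 × 0.44179 × 10 × 1 = 278.3 kips.
Bearing (0.3125 in plate, F_u = 70 ksi): end bolts L_c = 1.0625 − 0.8125/2 = 0.65625, R_n = min(1.2×0.65625×0.3125×70, 2.4×0.75×0.3125×70) = 17.227 kips/bolt; interior L_c = 2.875 − 0.8125 = 2.0625, R_n = 39.375 kips/bolt. φR_n = 0.75 × (2×17.227 + 8×39.375) = 262.1 kips.
Tension yield (gross): A_g = 7×0.3125 = 2.1875 in². φR_n = 0.90 × 50 × 2.1875 = 98.4 kips.
Governing: min(278.3, 262.1, 98.4) = 98.4 kips → gross-section yield.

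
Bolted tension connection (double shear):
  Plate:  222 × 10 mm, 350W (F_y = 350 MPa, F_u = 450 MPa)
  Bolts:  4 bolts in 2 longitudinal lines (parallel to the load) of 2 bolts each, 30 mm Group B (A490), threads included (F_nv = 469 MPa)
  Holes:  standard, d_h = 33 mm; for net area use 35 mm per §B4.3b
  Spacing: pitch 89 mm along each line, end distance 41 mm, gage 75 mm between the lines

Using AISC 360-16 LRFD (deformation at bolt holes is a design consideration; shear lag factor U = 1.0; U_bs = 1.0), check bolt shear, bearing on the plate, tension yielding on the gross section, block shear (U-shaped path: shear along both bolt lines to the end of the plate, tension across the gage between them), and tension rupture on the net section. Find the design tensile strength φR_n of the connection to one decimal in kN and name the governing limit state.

448.9 kN (block shear governs)

Bolt shear: A_b = π(30)²/4 = 706.86 mm². φR_n = 0.75 × 469 × 706.86 × 4 × 2 = 1989.1 kN.
Bearing (10 mm plate, F_u = 450 MPa): end bolts L_c = 41 − 33/2 = 24.5, R_n = min(1.2×24.5×10×450, 2.4×30×10×450) = 132.3 kN/bolt; interior L_c = 89 − 33 = 56, R_n = 302.4 kN/bolt. φR_n = 0.75 × (2×132.3 + 2×302.4) = 652.1 kN.
Tension yield (gross): A_g = 222×10 = 2220 mm². φR_n = 0.90 × 350 × 2220 = 699.3 kN.
Block shear: shear path 2×[41+1×89] = 2×130 mm, A_gv = 2600, A_nv = 2×(130 − 1.5×35)×10 = 1550 mm²; tension across gage: (75 − 1×35)×10 = 400 mm². R_n = min(0.6×450×1550, 0.6×350×2600) + 1.0×450×400 = min(418.5, 546) + 180 = 598.5 kN. φR_n = 0.75 × 598.5 = 448.9 kN.
Tension rupture (net): A_n = (222 − 2×35)×10 = 1520 mm² (U = 1.0, A_e = A_n). φR_n = 0.75 × 450 × 1520 = 513.0 kN.
Governing: min(1989.1, 652.1, 699.3, 448.9, 513.0) = 448.9 kN → block shear.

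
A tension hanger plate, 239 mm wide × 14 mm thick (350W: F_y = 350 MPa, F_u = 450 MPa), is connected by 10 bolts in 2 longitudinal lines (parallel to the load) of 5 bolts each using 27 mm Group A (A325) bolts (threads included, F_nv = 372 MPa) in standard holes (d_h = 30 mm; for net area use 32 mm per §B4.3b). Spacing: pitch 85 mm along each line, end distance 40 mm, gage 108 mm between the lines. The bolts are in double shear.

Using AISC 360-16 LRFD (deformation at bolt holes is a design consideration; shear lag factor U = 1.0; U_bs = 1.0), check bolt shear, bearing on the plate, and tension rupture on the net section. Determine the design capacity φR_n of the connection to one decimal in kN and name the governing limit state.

Bolt shear: A_b = π(27)²/4 = 572.56 mm². φR_n = 0.75 × 372 × 572.56 × 10 × 2 = 3194.9 kN.
Bearing (14 mm plate, F_u = 450 MPa): end bolts L_c = 40 − 30/2 = 25, R_n = min(1.2×25×14×450, 2.4×27×14×450) = 189 kN/bolt; interior L_c = 85 − 30 = 55, R_n = 408.24 kN/bolt. φR_n = 0.75 × (2×189 + 8×408.24) = 2732.9 kN.
Tension rupture (net): A_n = (239 − 2×32)×14 = 2450 mm² (U = 1.0, A_e = A_n). φR_n = 0.75 × 450 × 2450 = 826.9 kN.
Governing: min(3194.9, 2732.9, 826.9) = 826.9 kN → net-section rupture.

826.9 kN (net-section rupture governs)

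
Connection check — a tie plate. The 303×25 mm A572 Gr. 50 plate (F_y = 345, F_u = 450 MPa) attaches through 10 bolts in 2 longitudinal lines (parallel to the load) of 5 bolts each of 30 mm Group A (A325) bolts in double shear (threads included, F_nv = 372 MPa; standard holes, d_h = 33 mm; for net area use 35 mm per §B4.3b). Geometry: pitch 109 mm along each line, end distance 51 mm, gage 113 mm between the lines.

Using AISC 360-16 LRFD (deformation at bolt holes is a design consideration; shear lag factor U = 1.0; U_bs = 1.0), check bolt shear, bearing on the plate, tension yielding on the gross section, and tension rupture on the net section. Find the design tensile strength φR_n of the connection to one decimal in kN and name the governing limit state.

1965.9 kN (net-section rupture governs)

Bolt shear: A_b = π(30)²/4 = 706.86 mm². φR_n = 0.75 × 372 × 706.86 × 10 × 2 = 3944.3 kN.
Bearing (25 mm plate, F_u = 450 MPa): end bolts L_c = 51 − 33/2 = 34.5, R_n = min(1.2×34.5×25×450, 2.4×30×25×450) = 465.75 kN/bolt; interior L_c = 109 − 33 = 76, R_n = 810 kN/bolt. φR_n = 0.75 × (2×465.75 + 8×810) = 5558.6 kN.
Tension yield (gross): A_g = 303×25 = 7575 mm². φR_n = 0.90 × 345 × 7575 = 2352.0 kN.
Tension rupture (net): A_n = (303 − 2×35)×25 = 5825 mm² (U = 1.0, A_e = A_n). φR_n = 0.75 × 450 × 5825 = 1965.9 kN.
Governing: min(3944.3, 5558.6, 2352.0, 1965.9) = 1965.9 kN → net-section rupture.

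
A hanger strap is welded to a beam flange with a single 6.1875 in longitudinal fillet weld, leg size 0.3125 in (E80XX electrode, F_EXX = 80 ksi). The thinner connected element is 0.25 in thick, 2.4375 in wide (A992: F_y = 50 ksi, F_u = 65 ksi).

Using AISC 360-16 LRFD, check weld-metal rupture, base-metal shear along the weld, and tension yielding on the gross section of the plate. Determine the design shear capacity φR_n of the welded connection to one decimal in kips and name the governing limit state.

Weld metal: throat = 0.707×0.3125 = 0.22094 in, L = 6.1875 in. φR_n = 0.75 × 0.6 × 80 × 0.22094 × 6.1875 = 49.2 kips.
Base metal shear (0.25 in plate): yield φR_n = 1.0×0.6×50×0.25×6.1875 = 46.4 kips; rupture φR_n = 0.75×0.6×65×0.25×6.1875 = 45.2 kips; take 45.2 kips (rupture).
Tension yield (gross): A_g = 2.4375×0.25 = 0.60938 in². φR_n = 0.90 × 50 × 0.60938 = 27.4 kips.
Governing: min(49.2, 45.2, 27.4) = 27.4 kips → gross-section yield.

27.4 kips (gross-section yield governs)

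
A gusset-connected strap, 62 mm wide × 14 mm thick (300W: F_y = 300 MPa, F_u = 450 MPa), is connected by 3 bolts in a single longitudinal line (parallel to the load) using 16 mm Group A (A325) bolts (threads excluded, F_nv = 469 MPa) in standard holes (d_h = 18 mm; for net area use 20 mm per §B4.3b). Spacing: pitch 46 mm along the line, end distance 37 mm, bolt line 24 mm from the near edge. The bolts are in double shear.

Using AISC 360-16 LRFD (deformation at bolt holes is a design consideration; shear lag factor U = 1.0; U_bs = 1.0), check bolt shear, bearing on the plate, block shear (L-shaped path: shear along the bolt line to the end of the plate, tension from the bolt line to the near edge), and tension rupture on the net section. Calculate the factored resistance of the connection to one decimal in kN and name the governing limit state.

198.5 kN (net-section rupture governs)

Bolt shear: A_b = π(16)²/4 = 201.06 mm². φR_n = 0.75 × 469 × 201.06 × 3 × 2 = 424.3 kN.
Bearing (14 mm plate, F_u = 450 MPa): end bolts L_c = 37 − 18/2 = 28, R_n = min(1.2×28×14×450, 2.4×16×14×450) = 211.68 kN/bolt; interior L_c = 46 − 18 = 28, R_n = 211.68 kN/bolt. φR_n = 0.75 × (1×211.68 + 2×211.68) = 476.3 kN.
Block shear: shear path 1×[37+2×46] = 1×129 mm, A_gv = 1806, A_nv = 1×(129 − 2.5×20)×14 = 1106 mm²; tension to near edge: (24 − 0.5×20)×14 = 196 mm². R_n = min(0.6×450×1106, 0.6×300×1806) + 1.0×450×196 = min(298.62, 325.08) + 88.2 = 386.82 kN. φR_n = 0.75 × 386.82 = 290.1 kN.
Tension rupture (net): A_n = (62 − 1×20)×14 = 588 mm² (U = 1.0, A_e = A_n). φR_n = 0.75 × 450 × 588 = 198.5 kN.
Governing: min(424.3, 476.3, 290.1, 198.5) = 198.5 kN → net-section rupture.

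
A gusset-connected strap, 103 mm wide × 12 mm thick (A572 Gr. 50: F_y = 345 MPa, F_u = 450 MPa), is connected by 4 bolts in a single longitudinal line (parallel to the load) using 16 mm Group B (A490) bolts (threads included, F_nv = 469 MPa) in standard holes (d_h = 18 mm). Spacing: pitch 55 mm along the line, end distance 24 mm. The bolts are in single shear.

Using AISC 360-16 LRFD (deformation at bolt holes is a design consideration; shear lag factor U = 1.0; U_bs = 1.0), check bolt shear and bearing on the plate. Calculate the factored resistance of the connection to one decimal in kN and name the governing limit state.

282.9 kN (bolt shear governs)

Bolt shear: A_b = π(16)²/4 = 201.06 mm². φR_n = 0.75 × 469 × 201.06 × 4 × 1 = 282.9 kN.
Bearing (12 mm plate, F_u = 450 MPa): end bolts L_c = 24 − 18/2 = 15, R_n = min(1.2×15×12×450, 2.4×16×12×450) = 97.2 kN/bolt; interior L_c = 55 − 18 = 37, R_n = 207.36 kN/bolt. φR_n = 0.75 × (1×97.2 + 3×207.36) = 539.5 kN.
Governing: min(282.9, 539.5) = 282.9 kN → bolt shear.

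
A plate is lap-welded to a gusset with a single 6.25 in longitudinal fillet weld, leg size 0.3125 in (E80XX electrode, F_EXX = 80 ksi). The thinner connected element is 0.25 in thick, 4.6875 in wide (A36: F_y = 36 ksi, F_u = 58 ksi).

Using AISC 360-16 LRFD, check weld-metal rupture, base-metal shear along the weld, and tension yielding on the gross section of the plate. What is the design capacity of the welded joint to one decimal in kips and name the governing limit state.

33.8 kips (base-metal shear governs)

Weld metal: throat = 0.707×0.3125 = 0.22094 in, L = 6.25 in. φR_n = 0.75 × 0.6 × 80 × 0.22094 × 6.25 = 49.7 kips.
Base metal shear (0.25 in plate): yield φR_n = 1.0×0.6×36×0.25×6.25 = 33.8 kips; rupture φR_n = 0.75×0.6×58×0.25×6.25 = 40.8 kips; take 33.8 kips (yield).
Tension yield (gross): A_g = 4.6875×0.25 = 1.1719 in². φR_n = 0.90 × 36 × 1.1719 = 38.0 kips.
Governing: min(49.7, 33.8, 38.0) = 33.8 kips → base-metal shear.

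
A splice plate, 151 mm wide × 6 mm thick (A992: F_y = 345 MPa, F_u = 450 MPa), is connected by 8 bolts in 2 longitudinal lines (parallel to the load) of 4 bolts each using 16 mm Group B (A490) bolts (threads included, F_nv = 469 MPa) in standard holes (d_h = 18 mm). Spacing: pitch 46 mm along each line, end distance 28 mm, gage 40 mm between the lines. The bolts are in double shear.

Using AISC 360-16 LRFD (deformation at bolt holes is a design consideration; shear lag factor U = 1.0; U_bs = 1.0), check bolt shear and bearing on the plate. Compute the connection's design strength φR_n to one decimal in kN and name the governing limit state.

500.6 kN (bearing governs)

Bolt shear: A_b = π(16)²/4 = 201.06 mm². φR_n = 0.75 × 469 × 201.06 × 8 × 2 = 1131.6 kN.
Bearing (6 mm plate, F_u = 450 MPa): end bolts L_c = 28 − 18/2 = 19, R_n = min(1.2×19×6×450, 2.4×16×6×450) = 61.56 kN/bolt; interior L_c = 46 − 18 = 28, R_n = 90.72 kN/bolt. φR_n = 0.75 × (2×61.56 + 6×90.72) = 500.6 kN.
Governing: min(1131.6, 500.6) = 500.6 kN → bearing.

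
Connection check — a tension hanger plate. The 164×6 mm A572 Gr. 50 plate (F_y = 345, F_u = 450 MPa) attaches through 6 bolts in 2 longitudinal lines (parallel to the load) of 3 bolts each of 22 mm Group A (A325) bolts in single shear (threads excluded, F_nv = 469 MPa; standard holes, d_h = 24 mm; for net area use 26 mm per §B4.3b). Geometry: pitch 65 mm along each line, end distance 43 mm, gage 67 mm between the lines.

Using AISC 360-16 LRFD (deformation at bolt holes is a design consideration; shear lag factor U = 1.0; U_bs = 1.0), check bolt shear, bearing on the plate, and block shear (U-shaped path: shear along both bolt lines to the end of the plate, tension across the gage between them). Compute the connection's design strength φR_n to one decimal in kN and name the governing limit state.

Bolt shear: A_b = π(22)²/4 = 380.13 mm². φR_n = 0.75 × 469 × 380.13 × 6 × 1 = 802.3 kN.
Bearing (6 mm plate, F_u = 450 MPa): end bolts L_c = 43 − 24/2 = 31, R_n = min(1.2×31×6×450, 2.4×22×6×450) = 100.44 kN/bolt; interior L_c = 65 − 24 = 41, R_n = 132.84 kN/bolt. φR_n = 0.75 × (2×100.44 + 4×132.84) = 549.2 kN.
Block shear: shear path 2×[43+2×65] = 2×173 mm, A_gv = 2076, A_nv = 2×(173 − 2.5×26)×6 = 1296 mm²; tension across gage: (67 − 1×26)×6 = 246 mm². R_n = min(0.6×450×1296, 0.6×345×2076) + 1.0×450×246 = min(349.92, 429.73) + 110.7 = 460.62 kN. φR_n = 0.75 × 460.62 = 345.5 kN.
Governing: min(802.3, 549.2, 345.5) = 345.5 kN → block shear.

345.5 kN (block shear governs)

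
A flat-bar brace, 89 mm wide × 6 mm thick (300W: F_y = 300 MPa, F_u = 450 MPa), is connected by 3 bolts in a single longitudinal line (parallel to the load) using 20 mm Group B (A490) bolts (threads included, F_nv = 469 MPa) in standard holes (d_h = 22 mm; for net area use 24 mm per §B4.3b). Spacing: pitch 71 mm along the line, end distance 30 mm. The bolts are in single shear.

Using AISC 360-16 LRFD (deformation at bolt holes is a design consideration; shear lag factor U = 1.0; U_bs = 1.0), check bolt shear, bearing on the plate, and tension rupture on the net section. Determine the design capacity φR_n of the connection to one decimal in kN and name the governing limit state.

Bolt shear: A_b = π(20)²/4 = 314.16 mm². φR_n = 0.75 × 469 × 314.16 × 3 × 1 = 331.5 kN.
Bearing (6 mm plate, F_u = 450 MPa): end bolts L_c = 30 − 22/2 = 19, R_n = min(1.2×19×6×450, 2.4×20×6×450) = 61.56 kN/bolt; interior L_c = 71 − 22 = 49, R_n = 129.6 kN/bolt. φR_n = 0.75 × (1×61.56 + 2×129.6) = 240.6 kN.
Tension rupture (net): A_n = (89 − 1×24)×6 = 390 mm² (U = 1.0, A_e = A_n). φR_n = 0.75 × 450 × 390 = 131.6 kN.
Governing: min(331.5, 240.6, 131.6) = 131.6 kN → net-section rupture.

131.6 kN (net-section rupture governs)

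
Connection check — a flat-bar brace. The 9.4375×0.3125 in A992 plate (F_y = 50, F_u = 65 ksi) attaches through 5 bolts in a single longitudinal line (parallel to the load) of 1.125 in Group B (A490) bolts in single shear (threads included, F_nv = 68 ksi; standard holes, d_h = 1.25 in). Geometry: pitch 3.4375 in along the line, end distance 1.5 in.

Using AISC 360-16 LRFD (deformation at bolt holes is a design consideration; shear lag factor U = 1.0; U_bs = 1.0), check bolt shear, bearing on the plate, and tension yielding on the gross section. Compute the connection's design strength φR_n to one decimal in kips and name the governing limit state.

132.7 kips (gross-section yield governs)

Bolt shear: A_b = π(1.125)²/4 = 0.99402 in². φR_n = 0.75 × 68 × 0.99402 × 5 × 1 = 253.5 kips.
Bearing (0.3125 in plate, F_u = 65 ksi): end bolts L_c = 1.5 − 1.25/2 = 0.875, R_n = min(1.2×0.875×0.3125×65, 2.4×1.125×0.3125×65) = 21.328 kips/bolt; interior L_c = 3.4375 − 1.25 = 2.1875, R_n = 53.32 kips/bolt. φR_n = 0.75 × (1×21.328 + 4×53.32) = 176.0 kips.
Tension yield (gross): A_g = 9.4375×0.3125 = 2.9492 in². φR_n = 0.90 × 50 × 2.9492 = 132.7 kips.
Governing: min(253.5, 176.0, 132.7) = 132.7 kips → gross-section yield.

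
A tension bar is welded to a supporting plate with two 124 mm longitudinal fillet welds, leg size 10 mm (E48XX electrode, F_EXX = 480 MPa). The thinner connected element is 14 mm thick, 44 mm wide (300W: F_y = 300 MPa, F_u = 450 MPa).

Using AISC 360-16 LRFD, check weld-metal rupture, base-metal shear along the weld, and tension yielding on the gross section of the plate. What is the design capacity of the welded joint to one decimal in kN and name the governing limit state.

166.3 kN (gross-section yield governs)

Weld metal: throat = 0.707×10 = 7.07 mm, L = 2×124 = 248 mm. φR_n = 0.75 × 0.6 × 480 × 7.07 × 248 = 378.7 kN.
Base metal shear (14 mm plate): yield φR_n = 1.0×0.6×300×14×248 = 625.0 kN; rupture φR_n = 0.75×0.6×450×14×248 = 703.1 kN; take 625.0 kN (yield).
Tension yield (gross): A_g = 44×14 = 616 mm². φR_n = 0.90 × 300 × 616 = 166.3 kN.
Governing: min(378.7, 625.0, 166.3) = 166.3 kN → gross-section yield.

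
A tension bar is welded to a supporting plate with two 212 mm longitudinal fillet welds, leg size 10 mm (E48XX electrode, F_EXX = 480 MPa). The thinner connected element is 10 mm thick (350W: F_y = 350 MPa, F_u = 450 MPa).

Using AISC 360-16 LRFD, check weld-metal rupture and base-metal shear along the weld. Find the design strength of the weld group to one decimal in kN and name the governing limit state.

Weld metal: throat = 0.707×10 = 7.07 mm, L = 2×212 = 424 mm. φR_n = 0.75 × 0.6 × 480 × 7.07 × 424 = 647.5 kN.
Base metal shear (10 mm plate): yield φR_n = 1.0×0.6×350×10×424 = 890.4 kN; rupture φR_n = 0.75×0.6×450×10×424 = 858.6 kN; take 858.6 kN (rupture).
Governing: min(647.5, 858.6) = 647.5 kN → weld metal.

647.5 kN (weld metal governs)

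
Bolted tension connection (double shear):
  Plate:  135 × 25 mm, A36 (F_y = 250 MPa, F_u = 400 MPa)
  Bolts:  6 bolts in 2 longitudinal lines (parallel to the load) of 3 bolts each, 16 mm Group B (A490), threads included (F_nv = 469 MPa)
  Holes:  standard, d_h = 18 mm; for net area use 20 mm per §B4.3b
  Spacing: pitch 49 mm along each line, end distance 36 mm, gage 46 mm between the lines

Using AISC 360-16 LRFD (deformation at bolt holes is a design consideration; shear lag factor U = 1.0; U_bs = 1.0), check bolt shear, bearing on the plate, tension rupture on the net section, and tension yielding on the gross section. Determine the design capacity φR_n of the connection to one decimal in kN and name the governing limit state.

Bolt shear: A_b = π(16)²/4 = 201.06 mm². φR_n = 0.75 × 469 × 201.06 × 6 × 2 = 848.7 kN.
Bearing (25 mm plate, F_u = 400 MPa): end bolts L_c = 36 − 18/2 = 27, R_n = min(1.2×27×25×400, 2.4×16×25×400) = 324 kN/bolt; interior L_c = 49 − 18 = 31, R_n = 372 kN/bolt. φR_n = 0.75 × (2×324 + 4×372) = 1602.0 kN.
Tension rupture (net): A_n = (135 − 2×20)×25 = 2375 mm² (U = 1.0, A_e = A_n). φR_n = 0.75 × 400 × 2375 = 712.5 kN.
Tension yield (gross): A_g = 135×25 = 3375 mm². φR_n = 0.90 × 250 × 3375 = 759.4 kN.
Governing: min(848.7, 1602.0, 712.5, 759.4) = 712.5 kN → net-section rupture.

712.5 kN (net-section rupture governs)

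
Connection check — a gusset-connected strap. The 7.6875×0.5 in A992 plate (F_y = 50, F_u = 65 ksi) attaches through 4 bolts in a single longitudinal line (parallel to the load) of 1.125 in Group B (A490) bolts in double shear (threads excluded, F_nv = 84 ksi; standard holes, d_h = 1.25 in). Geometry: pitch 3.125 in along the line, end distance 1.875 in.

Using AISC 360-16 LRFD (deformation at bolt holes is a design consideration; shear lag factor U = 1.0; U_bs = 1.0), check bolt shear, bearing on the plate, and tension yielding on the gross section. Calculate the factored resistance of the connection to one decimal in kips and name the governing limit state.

173.0 kips (gross-section yield governs)

Bolt shear: A_b = π(1.125)²/4 = 0.99402 in². φR_n = 0.75 × 84 × 0.99402 × 4 × 2 = 501.0 kips.
Bearing (0.5 in plate, F_u = 65 ksi): end bolts L_c = 1.875 − 1.25/2 = 1.25, R_n = min(1.2×1.25×0.5×65, 2.4×1.125×0.5×65) = 48.75 kips/bolt; interior L_c = 3.125 − 1.25 = 1.875, R_n = 73.125 kips/bolt. φR_n = 0.75 × (1×48.75 + 3×73.125) = 201.1 kips.
Tension yield (gross): A_g = 7.6875×0.5 = 3.8438 in². φR_n = 0.90 × 50 × 3.8438 = 173.0 kips.
Governing: min(501.0, 201.1, 173.0) = 173.0 kips → gross-section yield.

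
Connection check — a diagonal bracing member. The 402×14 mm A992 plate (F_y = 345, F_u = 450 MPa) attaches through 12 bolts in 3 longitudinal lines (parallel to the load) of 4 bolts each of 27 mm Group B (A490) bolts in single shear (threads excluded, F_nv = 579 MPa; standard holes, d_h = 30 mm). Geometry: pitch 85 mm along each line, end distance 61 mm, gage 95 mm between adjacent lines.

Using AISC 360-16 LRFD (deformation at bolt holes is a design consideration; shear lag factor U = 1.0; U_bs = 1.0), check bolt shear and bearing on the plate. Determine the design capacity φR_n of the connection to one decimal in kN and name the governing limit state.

2983.6 kN (bolt shear governs)

Bolt shear: A_b = π(27)²/4 = 572.56 mm². φR_n = 0.75 × 579 × 572.56 × 12 × 1 = 2983.6 kN.
Bearing (14 mm plate, F_u = 450 MPa): end bolts L_c = 61 − 30/2 = 46, R_n = min(1.2×46×14×450, 2.4×27×14×450) = 347.76 kN/bolt; interior L_c = 85 − 30 = 55, R_n = 408.24 kN/bolt. φR_n = 0.75 × (3×347.76 + 9×408.24) = 3538.1 kN.
Governing: min(2983.6, 3538.1) = 2983.6 kN → bolt shear.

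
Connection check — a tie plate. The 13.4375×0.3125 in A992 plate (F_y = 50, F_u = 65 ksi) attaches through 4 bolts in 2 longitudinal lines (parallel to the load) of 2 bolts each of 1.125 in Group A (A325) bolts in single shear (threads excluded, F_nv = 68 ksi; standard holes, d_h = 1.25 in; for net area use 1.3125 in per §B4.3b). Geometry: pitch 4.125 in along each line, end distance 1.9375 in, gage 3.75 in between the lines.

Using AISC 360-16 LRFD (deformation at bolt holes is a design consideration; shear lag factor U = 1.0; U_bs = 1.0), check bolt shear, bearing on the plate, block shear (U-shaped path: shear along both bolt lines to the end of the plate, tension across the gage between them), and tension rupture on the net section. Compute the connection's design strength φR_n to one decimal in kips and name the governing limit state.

112.0 kips (block shear governs)

Bolt shear: A_b = π(1.125)²/4 = 0.99402 in². φR_n = 0.75 × 68 × 0.99402 × 4 × 1 = 202.8 kips.
Bearing (0.3125 in plate, F_u = 65 ksi): end bolts L_c = 1.9375 − 1.25/2 = 1.3125, R_n = min(1.2×1.3125×0.3125×65, 2.4×1.125×0.3125×65) = 31.992 kips/bolt; interior L_c = 4.125 − 1.25 = 2.875, R_n = 54.844 kips/bolt. φR_n = 0.75 × (2×31.992 + 2×54.844) = 130.3 kips.
Block shear: shear path 2×[1.9375+1×4.125] = 2×6.0625 in, A_gv = 3.7891, A_nv = 2×(6.0625 − 1.5×1.3125)×0.3125 = 2.5586 in²; tension across gage: (3.75 − 1×1.3125)×0.3125 = 0.76172 in². R_n = min(0.6×65×2.5586, 0.6×50×3.7891) + 1.0×65×0.76172 = min(99.785, 113.67) + 49.512 = 149.3 kips. φR_n = 0.75 × 149.3 = 112.0 kips.
Tension rupture (net): A_n = (13.4375 − 2×1.3125)×0.3125 = 3.3789 in² (U = 1.0, A_e = A_n). φR_n = 0.75 × 65 × 3.3789 = 164.7 kips.
Governing: min(202.8, 130.3, 112.0, 164.7) = 112.0 kips → block shear.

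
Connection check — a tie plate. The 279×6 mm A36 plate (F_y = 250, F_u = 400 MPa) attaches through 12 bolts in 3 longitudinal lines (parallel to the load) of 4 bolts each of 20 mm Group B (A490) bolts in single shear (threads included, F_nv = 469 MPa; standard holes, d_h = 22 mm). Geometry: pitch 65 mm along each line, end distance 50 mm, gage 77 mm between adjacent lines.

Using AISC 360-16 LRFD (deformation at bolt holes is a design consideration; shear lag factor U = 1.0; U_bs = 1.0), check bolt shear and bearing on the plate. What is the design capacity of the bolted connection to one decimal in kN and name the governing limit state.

Bolt shear: A_b = π(20)²/4 = 314.16 mm². φR_n = 0.75 × 469 × 314.16 × 12 × 1 = 1326.1 kN.
Bearing (6 mm plate, F_u = 400 MPa): end bolts L_c = 50 − 22/2 = 39, R_n = min(1.2×39×6×400, 2.4×20×6×400) = 112.32 kN/bolt; interior L_c = 65 − 22 = 43, R_n = 115.2 kN/bolt. φR_n = 0.75 × (3×112.32 + 9×115.2) = 1030.3 kN.
Governing: min(1326.1, 1030.3) = 1030.3 kN → bearing.

1030.3 kN (bearing governs)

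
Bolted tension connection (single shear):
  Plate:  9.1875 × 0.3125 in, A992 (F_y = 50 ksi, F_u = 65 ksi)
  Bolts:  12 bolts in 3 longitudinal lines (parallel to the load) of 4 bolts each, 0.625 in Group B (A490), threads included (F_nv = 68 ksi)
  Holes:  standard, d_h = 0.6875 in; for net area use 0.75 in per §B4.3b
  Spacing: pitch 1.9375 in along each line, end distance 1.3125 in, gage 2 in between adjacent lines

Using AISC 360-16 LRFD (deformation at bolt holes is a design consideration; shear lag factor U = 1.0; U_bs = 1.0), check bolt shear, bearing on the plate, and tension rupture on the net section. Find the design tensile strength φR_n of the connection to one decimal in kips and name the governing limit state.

Bolt shear: A_b = π(0.625)²/4 = 0.3068 in². φR_n = 0.75 × 68 × 0.3068 × 12 × 1 = 187.8 kips.
Bearing (0.3125 in plate, F_u = 65 ksi): end bolts L_c = 1.3125 − 0.6875/2 = 0.96875, R_n = min(1.2×0.96875×0.3125×65, 2.4×0.625×0.3125×65) = 23.613 kips/bolt; interior L_c = 1.9375 − 0.6875 = 1.25, R_n = 30.469 kips/bolt. φR_n = 0.75 × (3×23.613 + 9×30.469) = 258.8 kips.
Tension rupture (net): A_n = (9.1875 − 3×0.75)×0.3125 = 2.168 in² (U = 1.0, A_e = A_n). φR_n = 0.75 × 65 × 2.168 = 105.7 kips.
Governing: min(187.8, 258.8, 105.7) = 105.7 kips → net-section rupture.

105.7 kips (net-section rupture governs)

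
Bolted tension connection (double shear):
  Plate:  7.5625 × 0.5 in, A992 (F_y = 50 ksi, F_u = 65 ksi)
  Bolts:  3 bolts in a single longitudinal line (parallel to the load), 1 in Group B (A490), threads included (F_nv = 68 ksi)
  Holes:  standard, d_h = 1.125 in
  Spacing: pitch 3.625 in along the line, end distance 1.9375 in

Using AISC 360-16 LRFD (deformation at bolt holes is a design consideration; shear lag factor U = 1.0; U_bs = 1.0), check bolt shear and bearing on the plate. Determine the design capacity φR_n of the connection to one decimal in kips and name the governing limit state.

157.2 kips (bearing governs)

Bolt shear: A_b = π(1)²/4 = 0.7854 in². φR_n = 0.75 × 68 × 0.7854 × 3 × 2 = 240.3 kips.
Bearing (0.5 in plate, F_u = 65 ksi): end bolts L_c = 1.9375 − 1.125/2 = 1.375, R_n = min(1.2×1.375×0.5×65, 2.4×1×0.5×65) = 53.625 kips/bolt; interior L_c = 3.625 − 1.125 = 2.5, R_n = 78 kips/bolt. φR_n = 0.75 × (1×53.625 + 2×78) = 157.2 kips.
Governing: min(240.3, 157.2) = 157.2 kips → bearing.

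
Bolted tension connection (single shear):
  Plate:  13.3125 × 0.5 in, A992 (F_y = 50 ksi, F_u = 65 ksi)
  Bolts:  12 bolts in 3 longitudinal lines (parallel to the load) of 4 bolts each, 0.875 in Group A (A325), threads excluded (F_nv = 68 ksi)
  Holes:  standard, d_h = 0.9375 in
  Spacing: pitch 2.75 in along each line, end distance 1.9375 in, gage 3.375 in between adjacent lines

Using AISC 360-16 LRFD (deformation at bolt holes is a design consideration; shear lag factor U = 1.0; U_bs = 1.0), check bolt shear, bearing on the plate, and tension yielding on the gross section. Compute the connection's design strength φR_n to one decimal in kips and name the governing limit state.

Bolt shear: A_b = π(0.875)²/4 = 0.60132 in². φR_n = 0.75 × 68 × 0.60132 × 12 × 1 = 368.0 kips.
Bearing (0.5 in plate, F_u = 65 ksi): end bolts L_c = 1.9375 − 0.9375/2 = 1.46875, R_n = min(1.2×1.46875×0.5×65, 2.4×0.875×0.5×65) = 57.281 kips/bolt; interior L_c = 2.75 − 0.9375 = 1.8125, R_n = 68.25 kips/bolt. φR_n = 0.75 × (3×57.281 + 9×68.25) = 589.6 kips.
Tension yield (gross): A_g = 13.3125×0.5 = 6.6563 in². φR_n = 0.90 × 50 × 6.6563 = 299.5 kips.
Governing: min(368.0, 589.6, 299.5) = 299.5 kips → gross-section yield.

299.5 kips (gross-section yield governs)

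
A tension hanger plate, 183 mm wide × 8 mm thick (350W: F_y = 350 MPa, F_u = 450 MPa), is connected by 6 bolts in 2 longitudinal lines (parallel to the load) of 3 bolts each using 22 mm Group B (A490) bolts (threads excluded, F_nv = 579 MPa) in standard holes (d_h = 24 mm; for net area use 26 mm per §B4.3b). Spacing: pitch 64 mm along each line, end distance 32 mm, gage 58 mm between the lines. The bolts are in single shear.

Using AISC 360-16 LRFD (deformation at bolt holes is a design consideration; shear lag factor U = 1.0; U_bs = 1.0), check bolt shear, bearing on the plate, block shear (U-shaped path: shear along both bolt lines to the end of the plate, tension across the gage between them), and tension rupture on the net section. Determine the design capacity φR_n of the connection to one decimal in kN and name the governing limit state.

Bolt shear: A_b = π(22)²/4 = 380.13 mm². φR_n = 0.75 × 579 × 380.13 × 6 × 1 = 990.4 kN.
Bearing (8 mm plate, F_u = 450 MPa): end bolts L_c = 32 − 24/2 = 20, R_n = min(1.2×20×8×450, 2.4×22×8×450) = 86.4 kN/bolt; interior L_c = 64 − 24 = 40, R_n = 172.8 kN/bolt. φR_n = 0.75 × (2×86.4 + 4×172.8) = 648.0 kN.
Block shear: shear path 2×[32+2×64] = 2×160 mm, A_gv = 2560, A_nv = 2×(160 − 2.5×26)×8 = 1520 mm²; tension across gage: (58 − 1×26)×8 = 256 mm². R_n = min(0.6×450×1520, 0.6×350×2560) + 1.0×450×256 = min(410.4, 537.6) + 115.2 = 525.6 kN. φR_n = 0.75 × 525.6 = 394.2 kN.
Tension rupture (net): A_n = (183 − 2×26)×8 = 1048 mm² (U = 1.0, A_e = A_n). φR_n = 0.75 × 450 × 1048 = 353.7 kN.
Governing: min(990.4, 648.0, 394.2, 353.7) = 353.7 kN → net-section rupture.

353.7 kN (net-section rupture governs)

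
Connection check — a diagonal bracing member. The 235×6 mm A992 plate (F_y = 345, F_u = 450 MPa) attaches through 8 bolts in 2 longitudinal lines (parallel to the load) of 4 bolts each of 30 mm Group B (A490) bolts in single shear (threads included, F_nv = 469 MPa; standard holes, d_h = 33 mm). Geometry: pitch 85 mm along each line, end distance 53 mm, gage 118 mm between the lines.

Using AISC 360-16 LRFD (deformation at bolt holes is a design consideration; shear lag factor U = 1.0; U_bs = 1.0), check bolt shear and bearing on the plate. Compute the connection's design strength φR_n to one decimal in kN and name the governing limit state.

Bolt shear: A_b = π(30)²/4 = 706.86 mm². φR_n = 0.75 × 469 × 706.86 × 8 × 1 = 1989.1 kN.
Bearing (6 mm plate, F_u = 450 MPa): end bolts L_c = 53 − 33/2 = 36.5, R_n = min(1.2×36.5×6×450, 2.4×30×6×450) = 118.26 kN/bolt; interior L_c = 85 − 33 = 52, R_n = 168.48 kN/bolt. φR_n = 0.75 × (2×118.26 + 6×168.48) = 935.6 kN.
Governing: min(1989.1, 935.6) = 935.6 kN → bearing.

935.6 kN (bearing governs)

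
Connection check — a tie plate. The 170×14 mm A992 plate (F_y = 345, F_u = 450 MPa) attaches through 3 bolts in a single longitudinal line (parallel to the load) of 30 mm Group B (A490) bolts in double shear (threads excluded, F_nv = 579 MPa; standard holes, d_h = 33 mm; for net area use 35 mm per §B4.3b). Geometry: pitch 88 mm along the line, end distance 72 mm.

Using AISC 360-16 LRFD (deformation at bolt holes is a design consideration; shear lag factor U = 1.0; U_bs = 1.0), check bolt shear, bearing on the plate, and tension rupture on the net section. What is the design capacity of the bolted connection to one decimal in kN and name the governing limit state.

637.9 kN (net-section rupture governs)

Bolt shear: A_b = π(30)²/4 = 706.86 mm². φR_n = 0.75 × 579 × 706.86 × 3 × 2 = 1841.7 kN.
Bearing (14 mm plate, F_u = 450 MPa): end bolts L_c = 72 − 33/2 = 55.5, R_n = min(1.2×55.5×14×450, 2.4×30×14×450) = 419.58 kN/bolt; interior L_c = 88 − 33 = 55, R_n = 415.8 kN/bolt. φR_n = 0.75 × (1×419.58 + 2×415.8) = 938.4 kN.
Tension rupture (net): A_n = (170 − 1×35)×14 = 1890 mm² (U = 1.0, A_e = A_n). φR_n = 0.75 × 450 × 1890 = 637.9 kN.
Governing: min(1841.7, 938.4, 637.9) = 637.9 kN → net-section rupture.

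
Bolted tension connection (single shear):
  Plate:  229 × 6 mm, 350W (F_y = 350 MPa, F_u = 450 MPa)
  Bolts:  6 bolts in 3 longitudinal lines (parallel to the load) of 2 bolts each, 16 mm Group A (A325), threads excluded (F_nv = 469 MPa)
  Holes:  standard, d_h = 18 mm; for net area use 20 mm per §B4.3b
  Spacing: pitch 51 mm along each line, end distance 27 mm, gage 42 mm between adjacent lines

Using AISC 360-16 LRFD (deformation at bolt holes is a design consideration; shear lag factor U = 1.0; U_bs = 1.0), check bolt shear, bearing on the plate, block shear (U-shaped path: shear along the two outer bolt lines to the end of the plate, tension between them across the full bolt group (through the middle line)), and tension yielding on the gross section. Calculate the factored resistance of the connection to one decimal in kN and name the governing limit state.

Bolt shear: A_b = π(16)²/4 = 201.06 mm². φR_n = 0.75 × 469 × 201.06 × 6 × 1 = 424.3 kN.
Bearing (6 mm plate, F_u = 450 MPa): end bolts L_c = 27 − 18/2 = 18, R_n = min(1.2×18×6×450, 2.4×16×6×450) = 58.32 kN/bolt; interior L_c = 51 − 18 = 33, R_n = 103.68 kN/bolt. φR_n = 0.75 × (3×58.32 + 3×103.68) = 364.5 kN.
Block shear: shear path 2×[27+1×51] = 2×78 mm, A_gv = 936, A_nv = 2×(78 − 1.5×20)×6 = 576 mm²; tension across gage: (84 − 2×20)×6 = 264 mm². R_n = min(0.6×450×576, 0.6×350×936) + 1.0×450×264 = min(155.52, 196.56) + 118.8 = 274.32 kN. φR_n = 0.75 × 274.32 = 205.7 kN.
Tension yield (gross): A_g = 229×6 = 1374 mm². φR_n = 0.90 × 350 × 1374 = 432.8 kN.
Governing: min(424.3, 364.5, 205.7, 432.8) = 205.7 kN → block shear.

205.7 kN (block shear governs)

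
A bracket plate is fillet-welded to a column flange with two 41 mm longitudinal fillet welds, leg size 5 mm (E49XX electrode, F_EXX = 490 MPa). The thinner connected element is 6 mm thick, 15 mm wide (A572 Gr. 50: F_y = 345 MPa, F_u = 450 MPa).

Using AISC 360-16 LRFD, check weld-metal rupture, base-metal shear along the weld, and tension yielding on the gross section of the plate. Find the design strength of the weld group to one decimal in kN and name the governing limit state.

27.9 kN (gross-section yield governs)

Weld metal: throat = 0.707×5 = 3.535 mm, L = 2×41 = 82 mm. φR_n = 0.75 × 0.6 × 490 × 3.535 × 82 = 63.9 kN.
Base metal shear (6 mm plate): yield φR_n = 1.0×0.6×345×6×82 = 101.8 kN; rupture φR_n = 0.75×0.6×450×6×82 = 99.6 kN; take 99.6 kN (rupture).
Tension yield (gross): A_g = 15×6 = 90 mm². φR_n = 0.90 × 345 × 90 = 27.9 kN.
Governing: min(63.9, 99.6, 27.9) = 27.9 kN → gross-section yield.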